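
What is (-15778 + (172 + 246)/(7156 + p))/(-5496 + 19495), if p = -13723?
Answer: -9419504/8357403 ≈ -1.1271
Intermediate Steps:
(-15778 + (172 + 246)/(7156 + p))/(-5496 + 19495) = (-15778 + (172 + 246)/(7156 - 13723))/(-5496 + 19495) = (-15778 + 418/(-6567))/13999 = (-15778 + 418*(-1/6567))*(1/13999) = (-15778 - 38/597)*(1/13999) = -9419504/597*1/13999 = -9419504/8357403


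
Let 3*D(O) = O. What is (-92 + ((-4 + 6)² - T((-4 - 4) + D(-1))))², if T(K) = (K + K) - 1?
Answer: 44521/9 ≈ 4946.8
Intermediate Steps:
D(O) = O/3
T(K) = -1 + 2*K (T(K) = 2*K - 1 = -1 + 2*K)
(-92 + ((-4 + 6)² - T((-4 - 4) + D(-1))))² = (-92 + ((-4 + 6)² - (-1 + 2*((-4 - 4) + (⅓)*(-1)))))² = (-92 + (2² - (-1 + 2*(-8 - ⅓))))² = (-92 + (4 - (-1 + 2*(-25/3))))² = (-92 + (4 - (-1 - 50/3)))² = (-92 + (4 - 1*(-53/3)))² = (-92 + (4 + 53/3))² = (-92 + 65/3)² = (-211/3)² = 44521/9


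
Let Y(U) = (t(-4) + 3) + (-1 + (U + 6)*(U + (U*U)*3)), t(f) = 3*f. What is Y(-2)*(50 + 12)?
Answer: 1860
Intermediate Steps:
Y(U) = -10 + (6 + U)*(U + 3*U²) (Y(U) = (3*(-4) + 3) + (-1 + (U + 6)*(U + (U*U)*3)) = (-12 + 3) + (-1 + (6 + U)*(U + U²*3)) = -9 + (-1 + (6 + U)*(U + 3*U²)) = -10 + (6 + U)*(U + 3*U²))
Y(-2)*(50 + 12) = (-10 + 3*(-2)³ + 6*(-2) + 19*(-2)²)*(50 + 12) = (-10 + 3*(-8) - 12 + 19*4)*62 = (-10 - 24 - 12 + 76)*62 = 30*62 = 1860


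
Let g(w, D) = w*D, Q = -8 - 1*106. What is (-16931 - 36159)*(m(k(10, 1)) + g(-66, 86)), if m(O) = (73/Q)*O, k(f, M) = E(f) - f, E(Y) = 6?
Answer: 17168562740/57 ≈ 3.0120e+8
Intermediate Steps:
Q = -114 (Q = -8 - 106 = -114)
g(w, D) = D*w
k(f, M) = 6 - f
m(O) = -73*O/114 (m(O) = (73/(-114))*O = (73*(-1/114))*O = -73*O/114)
(-16931 - 36159)*(m(k(10, 1)) + g(-66, 86)) = (-16931 - 36159)*(-73*(6 - 1*10)/114 + 86*(-66)) = -53090*(-73*(6 - 10)/114 - 5676) = -53090*(-73/114*(-4) - 5676) = -53090*(146/57 - 5676) = -53090*(-323386/57) = 17168562740/57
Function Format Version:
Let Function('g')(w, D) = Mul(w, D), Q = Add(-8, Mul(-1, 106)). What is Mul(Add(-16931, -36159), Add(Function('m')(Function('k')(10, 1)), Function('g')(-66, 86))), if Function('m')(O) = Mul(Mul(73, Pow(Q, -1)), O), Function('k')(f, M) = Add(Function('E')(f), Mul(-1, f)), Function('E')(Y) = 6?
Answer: Rational(17168562740, 57) ≈ 3.0120e+8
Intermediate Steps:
Q = -114 (Q = Add(-8, -106) = -114)
Function('g')(w, D) = Mul(D, w)
Function('k')(f, M) = Add(6, Mul(-1, f))
Function('m')(O) = Mul(Rational(-73, 114), O) (Function('m')(O) = Mul(Mul(73, Pow(-114, -1)), O) = Mul(Mul(73, Rational(-1, 114)), O) = Mul(Rational(-73, 114), O))
Mul(Add(-16931, -36159), Add(Function('m')(Function('k')(10, 1)), Function('g')(-66, 86))) = Mul(Add(-16931, -36159), Add(Mul(Rational(-73, 114), Add(6, Mul(-1, 10))), Mul(86, -66))) = Mul(-53090, Add(Mul(Rational(-73, 114), Add(6, -10)), -5676)) = Mul(-53090, Add(Mul(Rational(-73, 114), -4), -5676)) = Mul(-53090, Add(Rational(146, 57), -5676)) = Mul(-53090, Rational(-323386, 57)) = Rational(17168562740, 57)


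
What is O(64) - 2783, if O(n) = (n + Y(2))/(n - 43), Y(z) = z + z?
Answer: -58375/21 ≈ -2779.8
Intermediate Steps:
Y(z) = 2*z
O(n) = (4 + n)/(-43 + n) (O(n) = (n + 2*2)/(n - 43) = (n + 4)/(-43 + n) = (4 + n)/(-43 + n))
O(64) - 2783 = (4 + 64)/(-43 + 64) - 2783 = 68/21 - 2783 = -58375/21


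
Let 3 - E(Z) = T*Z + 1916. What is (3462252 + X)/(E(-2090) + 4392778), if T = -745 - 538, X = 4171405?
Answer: 7633657/1709395 ≈ 4.4657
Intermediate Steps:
T = -1283
E(Z) = -1913 + 1283*Z (E(Z) = 3 - (-1283*Z + 1916) = 3 - (1916 - 1283*Z) = 3 + (-1916 + 1283*Z) = -1913 + 1283*Z)
(3462252 + X)/(E(-2090) + 4392778) = (3462252 + 4171405)/((-1913 + 1283*(-2090)) + 4392778) = 7633657/((-1913 - 2681470) + 4392778) = 7633657/(-2683383 + 4392778) = 7633657/1709395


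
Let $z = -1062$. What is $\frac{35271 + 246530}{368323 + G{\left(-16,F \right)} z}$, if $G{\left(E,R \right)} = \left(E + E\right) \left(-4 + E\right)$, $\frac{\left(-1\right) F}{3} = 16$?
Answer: $- \frac{281801}{311357} \approx -0.90507$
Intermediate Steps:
$F = -48$ ($F = \left(-3\right) 16 = -48$)
$G{\left(E,R \right)} = 2 E \left(-4 + E\right)$
$\frac{35271 + 246530}{368323 + G{\left(-16,F \right)} z} = \frac{35271 + 246530}{368323 + 2 \left(-16\right) \left(-4 - 16\right) \left(-1062\right)} = \frac{281801}{368323 + 2 \left(-16\right) \left(-20\right) \left(-1062\right)} = \frac{281801}{368323 + 640 \left(-1062\right)} = \frac{281801}{368323 - 679680} = \frac{281801}{-311357} = 281801 \left(- \frac{1}{311357}\right) = - \frac{281801}{311357}$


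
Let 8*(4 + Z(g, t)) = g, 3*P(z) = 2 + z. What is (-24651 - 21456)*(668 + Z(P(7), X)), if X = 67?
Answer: -245058705/8 ≈ -3.0632e+7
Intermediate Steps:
P(z) = ⅔ + z/3 (P(z) = (2 + z)/3 = ⅔ + z/3)
Z(g, t) = -4 + g/8
(-24651 - 21456)*(668 + Z(P(7), X)) = (-24651 - 21456)*(668 + (-4 + (⅔ + (⅓)*7)/8)) = -46107*(668 + (-4 + (⅔ + 7/3)/8)) = -46107*(668 + (-4 + (⅛)*3)) = -46107*(668 + (-4 + 3/8)) = -46107*(668 - 29/8) = -46107*5315/8 = -245058705/8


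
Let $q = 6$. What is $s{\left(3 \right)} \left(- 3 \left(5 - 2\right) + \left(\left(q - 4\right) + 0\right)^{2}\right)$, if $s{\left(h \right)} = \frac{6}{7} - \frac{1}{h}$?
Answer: $- \frac{55}{21} \approx -2.619$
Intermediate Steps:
$s{\left(h \right)} = \frac{6}{7} - \frac{1}{h}$ ($s{\left(h \right)} = 6 \cdot \frac{1}{7} - \frac{1}{h} = \frac{6}{7} - \frac{1}{h}$)
$s{\left(3 \right)} \left(- 3 \left(5 - 2\right) + \left(\left(q - 4\right) + 0\right)^{2}\right) = \left(\frac{6}{7} - \frac{1}{3}\right) \left(- 3 \left(5 - 2\right) + \left(\left(6 - 4\right) + 0\right)^{2}\right) = \left(\frac{6}{7} - \frac{1}{3}\right) \left(\left(-3\right) 3 + \left(\left(6 - 4\right) + 0\right)^{2}\right) = \left(\frac{6}{7} - \frac{1}{3}\right) \left(-9 + \left(2 + 0\right)^{2}\right) = \frac{11 \left(-9 + 2^{2}\right)}{21} = \frac{11 \left(-9 + 4\right)}{21} = \frac{11}{21} \left(-5\right) = - \frac{55}{21}$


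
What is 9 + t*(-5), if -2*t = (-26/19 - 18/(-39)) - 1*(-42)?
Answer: 27598/247 ≈ 111.73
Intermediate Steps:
t = -5075/247 (t = -((-26/19 - 18/(-39)) - 1*(-42))/2 = -((-26*1/19 - 18*(-1/39)) + 42)/2 = -((-26/19 + 6/13) + 42)/2 = -(-224/247 + 42)/2 = -1/2*10150/247 = -5075/247 ≈ -20.547)
9 + t*(-5) = 9 - 5075/247*(-5) = 9 + 25375/247 = 27598/247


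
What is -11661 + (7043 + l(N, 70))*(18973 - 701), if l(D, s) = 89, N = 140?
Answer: 130304243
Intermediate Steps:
-11661 + (7043 + l(N, 70))*(18973 - 701) = -11661 + (7043 + 89)*(18973 - 701) = -11661 + 7132*18272 = -11661 + 130315904 = 130304243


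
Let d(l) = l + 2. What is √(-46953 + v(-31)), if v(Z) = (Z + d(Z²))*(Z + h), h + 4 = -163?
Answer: 51*I*√89 ≈ 481.13*I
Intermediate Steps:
h = -167 (h = -4 - 163 = -167)
d(l) = 2 + l
v(Z) = (-167 + Z)*(2 + Z + Z²) (v(Z) = (Z + (2 + Z²))*(Z - 167) = (2 + Z + Z²)*(-167 + Z) = (-167 + Z)*(2 + Z + Z²))
√(-46953 + v(-31)) = √(-46953 + (-334 + (-31)³ - 166*(-31)² - 165*(-31))) = √(-46953 + (-334 - 29791 - 166*961 + 5115)) = √(-46953 + (-334 - 29791 - 159526 + 5115)) = √(-46953 - 184536) = √(-231489) = 51*I*√89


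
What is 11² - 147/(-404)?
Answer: 49031/404 ≈ 121.36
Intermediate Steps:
11² - 147/(-404) = 121 - 147*(-1/404) = 121 + 147/404 = 49031/404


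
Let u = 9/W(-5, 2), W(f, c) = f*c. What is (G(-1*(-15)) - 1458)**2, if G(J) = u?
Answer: 212838921/100 ≈ 2.1284e+6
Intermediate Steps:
W(f, c) = c*f
u = -9/10 (u = 9/((2*(-5))) = 9/(-10) = 9*(-1/10) = -9/10 ≈ -0.90000)
G(J) = -9/10
(G(-1*(-15)) - 1458)**2 = (-9/10 - 1458)**2 = (-14589/10)**2 = 212838921/100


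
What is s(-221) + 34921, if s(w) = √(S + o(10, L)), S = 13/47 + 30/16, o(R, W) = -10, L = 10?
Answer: 34921 + I*√277394/188 ≈ 34921.0 + 2.8015*I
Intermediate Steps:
S = 809/376 (S = 13*(1/47) + 30*(1/16) = 13/47 + 15/8 = 809/376 ≈ 2.1516)
s(w) = I*√277394/188 (s(w) = √(809/376 - 10) = √(-2951/376) = I*√277394/188)
s(-221) + 34921 = I*√277394/188 + 34921 = 34921 + I*√277394/188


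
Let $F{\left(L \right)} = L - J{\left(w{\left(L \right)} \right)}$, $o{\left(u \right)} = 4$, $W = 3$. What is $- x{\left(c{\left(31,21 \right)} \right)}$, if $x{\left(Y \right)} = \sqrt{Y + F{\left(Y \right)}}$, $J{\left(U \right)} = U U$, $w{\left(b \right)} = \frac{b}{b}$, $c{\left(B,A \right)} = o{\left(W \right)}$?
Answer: $- \sqrt{7} \approx -2.6458$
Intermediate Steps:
$c{\left(B,A \right)} = 4$
$w{\left(b \right)} = 1$
$J{\left(U \right)} = U^{2}$
$F{\left(L \right)} = -1 + L$ ($F{\left(L \right)} = L - 1^{2} = L - 1 = -1 + L$)
$x{\left(Y \right)} = \sqrt{-1 + 2 Y}$ ($x{\left(Y \right)} = \sqrt{Y + \left(-1 + Y\right)} = \sqrt{-1 + 2 Y}$)
$- x{\left(c{\left(31,21 \right)} \right)} = - \sqrt{-1 + 2 \cdot 4} = - \sqrt{-1 + 8} = - \sqrt{7}$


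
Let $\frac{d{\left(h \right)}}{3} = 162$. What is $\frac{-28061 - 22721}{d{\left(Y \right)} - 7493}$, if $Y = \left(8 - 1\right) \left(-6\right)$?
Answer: $\frac{50782}{7007} \approx 7.2473$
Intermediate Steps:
$Y = -42$ ($Y = 7 \left(-6\right) = -42$)
$d{\left(h \right)} = 486$ ($d{\left(h \right)} = 3 \cdot 162 = 486$)
$\frac{-28061 - 22721}{d{\left(Y \right)} - 7493} = \frac{-28061 - 22721}{486 - 7493} = - \frac{50782}{-7007} = \left(-50782\right) \left(- \frac{1}{7007}\right) = \frac{50782}{7007}$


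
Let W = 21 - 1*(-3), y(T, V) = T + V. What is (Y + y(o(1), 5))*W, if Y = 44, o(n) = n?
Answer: 1200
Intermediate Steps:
W = 24 (W = 21 + 3 = 24)
(Y + y(o(1), 5))*W = (44 + (1 + 5))*24 = (44 + 6)*24 = 50*24 = 1200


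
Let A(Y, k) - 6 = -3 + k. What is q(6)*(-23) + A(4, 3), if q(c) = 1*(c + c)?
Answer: -270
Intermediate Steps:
q(c) = 2*c (q(c) = 1*(2*c) = 2*c)
A(Y, k) = 3 + k (A(Y, k) = 6 + (-3 + k) = 3 + k)
q(6)*(-23) + A(4, 3) = (2*6)*(-23) + (3 + 3) = 12*(-23) + 6 = -276 + 6 = -270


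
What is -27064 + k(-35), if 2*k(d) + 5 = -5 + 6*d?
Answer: -27174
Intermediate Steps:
k(d) = -5 + 3*d (k(d) = -5/2 + (-5 + 6*d)/2 = -5/2 + (-5/2 + 3*d) = -5 + 3*d)
-27064 + k(-35) = -27064 + (-5 + 3*(-35)) = -27064 + (-5 - 105) = -27064 - 110 = -27174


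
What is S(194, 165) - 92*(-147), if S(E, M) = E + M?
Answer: 13883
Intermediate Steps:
S(194, 165) - 92*(-147) = (194 + 165) - 92*(-147) = 359 - 1*(-13524) = 359 + 13524 = 13883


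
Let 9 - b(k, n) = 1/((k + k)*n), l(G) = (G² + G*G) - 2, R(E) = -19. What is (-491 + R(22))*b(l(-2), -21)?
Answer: -192865/42 ≈ -4592.0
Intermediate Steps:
l(G) = -2 + 2*G² (l(G) = (G² + G²) - 2 = 2*G² - 2 = -2 + 2*G²)
b(k, n) = 9 - 1/(2*k*n) (b(k, n) = 9 - 1/((k + k)*n) = 9 - 1/((2*k)*n) = 9 - 1/(2*k)/n = 9 - 1/(2*k*n))
(-491 + R(22))*b(l(-2), -21) = (-491 - 19)*(9 - ½/(-2 + 2*(-2)²*(-21))) = -510*(9 - ½*(-1/21)/(-2 + 2*4)) = -510*(9 - ½*(-1/21)/(-2 + 8)) = -510*(9 - ½*(-1/21)/6) = -510*(9 - ½*⅙*(-1/21)) = -510*(9 + 1/252) = -510*2269/252 = -192865/42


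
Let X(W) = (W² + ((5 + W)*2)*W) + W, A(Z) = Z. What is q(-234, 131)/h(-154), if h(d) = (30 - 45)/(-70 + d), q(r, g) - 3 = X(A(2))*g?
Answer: 998368/15 ≈ 66558.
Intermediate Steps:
X(W) = W + W² + W*(10 + 2*W) (X(W) = (W² + (10 + 2*W)*W) + W = (W² + W*(10 + 2*W)) + W = W + W² + W*(10 + 2*W))
q(r, g) = 3 + 34*g (q(r, g) = 3 + (2*(11 + 3*2))*g = 3 + (2*(11 + 6))*g = 3 + (2*17)*g = 3 + 34*g)
h(d) = -15/(-70 + d)
q(-234, 131)/h(-154) = (3 + 34*131)/((-15/(-70 - 154))) = (3 + 4454)/((-15/(-224))) = 4457/((-15*(-1/224))) = 4457/(15/224) = 4457*(224/15) = 998368/15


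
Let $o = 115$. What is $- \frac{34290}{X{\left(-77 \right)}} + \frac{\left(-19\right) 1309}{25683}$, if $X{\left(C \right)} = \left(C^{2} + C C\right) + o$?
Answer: $- \frac{56116693}{14642979} \approx -3.8323$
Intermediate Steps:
$X{\left(C \right)} = 115 + 2 C^{2}$ ($X{\left(C \right)} = \left(C^{2} + C C\right) + 115 = \left(C^{2} + C^{2}\right) + 115 = 2 C^{2} + 115 = 115 + 2 C^{2}$)
$- \frac{34290}{X{\left(-77 \right)}} + \frac{\left(-19\right) 1309}{25683} = - \frac{34290}{115 + 2 \left(-77\right)^{2}} + \frac{\left(-19\right) 1309}{25683} = - \frac{34290}{115 + 2 \cdot 5929} - \frac{3553}{3669} = - \frac{34290}{115 + 11858} - \frac{3553}{3669} = - \frac{34290}{11973} - \frac{3553}{3669} = \left(-34290\right) \frac{1}{11973} - \frac{3553}{3669} = - \frac{11430}{3991} - \frac{3553}{3669} = - \frac{56116693}{14642979}$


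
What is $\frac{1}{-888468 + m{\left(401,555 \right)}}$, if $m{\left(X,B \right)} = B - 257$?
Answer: $- \frac{1}{888170} \approx -1.1259 \cdot 10^{-6}$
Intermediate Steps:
$m{\left(X,B \right)} = -257 + B$
$\frac{1}{-888468 + m{\left(401,555 \right)}} = \frac{1}{-888468 + \left(-257 + 555\right)} = \frac{1}{-888468 + 298} = \frac{1}{-888170} = - \frac{1}{888170}$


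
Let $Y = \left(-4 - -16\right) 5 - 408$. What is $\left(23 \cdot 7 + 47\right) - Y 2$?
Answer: $904$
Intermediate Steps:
$Y = -348$ ($Y = \left(-4 + 16\right) 5 - 408 = 12 \cdot 5 - 408 = 60 - 408 = -348$)
$\left(23 \cdot 7 + 47\right) - Y 2 = \left(23 \cdot 7 + 47\right) - \left(-348\right) 2 = \left(161 + 47\right) - -696 = 208 + 696 = 904$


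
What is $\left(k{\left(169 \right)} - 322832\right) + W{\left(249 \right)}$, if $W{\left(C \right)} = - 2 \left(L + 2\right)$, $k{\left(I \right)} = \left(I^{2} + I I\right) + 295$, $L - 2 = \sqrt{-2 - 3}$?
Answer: $-265423 - 2 i \sqrt{5} \approx -2.6542 \cdot 10^{5} - 4.4721 i$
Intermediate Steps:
$L = 2 + i \sqrt{5}$ ($L = 2 + \sqrt{-2 - 3} = 2 + \sqrt{-5} = 2 + i \sqrt{5} \approx 2.0 + 2.2361 i$)
$k{\left(I \right)} = 295 + 2 I^{2}$ ($k{\left(I \right)} = \left(I^{2} + I^{2}\right) + 295 = 2 I^{2} + 295 = 295 + 2 I^{2}$)
$W{\left(C \right)} = -8 - 2 i \sqrt{5}$ ($W{\left(C \right)} = - 2 \left(\left(2 + i \sqrt{5}\right) + 2\right) = - 2 \left(4 + i \sqrt{5}\right) = -8 - 2 i \sqrt{5}$)
$\left(k{\left(169 \right)} - 322832\right) + W{\left(249 \right)} = \left(\left(295 + 2 \cdot 169^{2}\right) - 322832\right) - \left(8 + 2 i \sqrt{5}\right) = \left(\left(295 + 2 \cdot 28561\right) - 322832\right) - \left(8 + 2 i \sqrt{5}\right) = \left(\left(295 + 57122\right) - 322832\right) - \left(8 + 2 i \sqrt{5}\right) = \left(57417 - 322832\right) - \left(8 + 2 i \sqrt{5}\right) = -265415 - \left(8 + 2 i \sqrt{5}\right) = -265423 - 2 i \sqrt{5}$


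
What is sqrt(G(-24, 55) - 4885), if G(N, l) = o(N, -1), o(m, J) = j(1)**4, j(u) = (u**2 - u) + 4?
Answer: I*sqrt(4629) ≈ 68.037*I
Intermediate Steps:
j(u) = 4 + u**2 - u
o(m, J) = 256 (o(m, J) = (4 + 1**2 - 1*1)**4 = (4 + 1 - 1)**4 = 4**4 = 256)
G(N, l) = 256
sqrt(G(-24, 55) - 4885) = sqrt(256 - 4885) = sqrt(-4629) = I*sqrt(4629)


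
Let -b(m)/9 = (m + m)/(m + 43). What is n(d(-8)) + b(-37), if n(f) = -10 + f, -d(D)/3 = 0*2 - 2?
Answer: 107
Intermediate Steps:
d(D) = 6 (d(D) = -3*(0*2 - 2) = -3*(0 - 2) = -3*(-2) = 6)
b(m) = -18*m/(43 + m) (b(m) = -9*(m + m)/(m + 43) = -9*2*m/(43 + m) = -18*m/(43 + m))
n(d(-8)) + b(-37) = (-10 + 6) - 18*(-37)/(43 - 37) = -4 - 18*(-37)/6 = -4 - 18*(-37)*1/6 = -4 + 111 = 107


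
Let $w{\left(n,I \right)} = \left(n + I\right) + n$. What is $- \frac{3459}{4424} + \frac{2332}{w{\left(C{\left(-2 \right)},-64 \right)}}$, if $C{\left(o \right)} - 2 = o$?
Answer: $- \frac{329317}{8848} \approx -37.219$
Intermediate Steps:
$C{\left(o \right)} = 2 + o$
$w{\left(n,I \right)} = I + 2 n$ ($w{\left(n,I \right)} = \left(I + n\right) + n = I + 2 n$)
$- \frac{3459}{4424} + \frac{2332}{w{\left(C{\left(-2 \right)},-64 \right)}} = - \frac{3459}{4424} + \frac{2332}{-64 + 2 \left(2 - 2\right)} = \left(-3459\right) \frac{1}{4424} + \frac{2332}{-64 + 2 \cdot 0} = - \frac{3459}{4424} + \frac{2332}{-64 + 0} = - \frac{3459}{4424} + \frac{2332}{-64} = - \frac{3459}{4424} + 2332 \left(- \frac{1}{64}\right) = - \frac{3459}{4424} - \frac{583}{16} = - \frac{329317}{8848}$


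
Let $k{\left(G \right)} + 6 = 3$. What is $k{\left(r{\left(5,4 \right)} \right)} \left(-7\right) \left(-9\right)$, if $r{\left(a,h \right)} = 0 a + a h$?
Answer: $-189$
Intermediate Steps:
$r{\left(a,h \right)} = a h$ ($r{\left(a,h \right)} = 0 + a h = a h$)
$k{\left(G \right)} = -3$ ($k{\left(G \right)} = -6 + 3 = -3$)
$k{\left(r{\left(5,4 \right)} \right)} \left(-7\right) \left(-9\right) = \left(-3\right) \left(-7\right) \left(-9\right) = 21 \left(-9\right) = -189$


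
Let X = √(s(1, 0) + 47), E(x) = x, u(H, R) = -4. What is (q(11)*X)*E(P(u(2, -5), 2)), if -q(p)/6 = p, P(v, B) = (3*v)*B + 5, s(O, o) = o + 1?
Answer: 5016*√3 ≈ 8688.0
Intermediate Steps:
s(O, o) = 1 + o
P(v, B) = 5 + 3*B*v (P(v, B) = 3*B*v + 5 = 5 + 3*B*v)
q(p) = -6*p
X = 4*√3 (X = √((1 + 0) + 47) = √(1 + 47) = √48 = 4*√3 ≈ 6.9282)
(q(11)*X)*E(P(u(2, -5), 2)) = ((-6*11)*(4*√3))*(5 + 3*2*(-4)) = (-264*√3)*(5 - 24) = -264*√3*(-19) = 5016*√3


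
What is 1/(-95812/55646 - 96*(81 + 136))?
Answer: -27823/579656642 ≈ -4.7999e-5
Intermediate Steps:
1/(-95812/55646 - 96*(81 + 136)) = 1/(-95812*1/55646 - 96*217) = 1/(-47906/27823 - 20832) = 1/(-579656642/27823) = -27823/579656642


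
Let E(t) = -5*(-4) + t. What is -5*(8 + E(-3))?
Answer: -125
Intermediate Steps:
E(t) = 20 + t
-5*(8 + E(-3)) = -5*(8 + (20 - 3)) = -5*(8 + 17) = -5*25 = -125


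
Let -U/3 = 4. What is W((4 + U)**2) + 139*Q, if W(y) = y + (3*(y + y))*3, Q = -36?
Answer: -3788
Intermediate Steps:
U = -12 (U = -3*4 = -12)
W(y) = 19*y (W(y) = y + (3*(2*y))*3 = y + (6*y)*3 = y + 18*y = 19*y)
W((4 + U)**2) + 139*Q = 19*(4 - 12)**2 + 139*(-36) = 19*(-8)**2 - 5004 = 19*64 - 5004 = 1216 - 5004 = -3788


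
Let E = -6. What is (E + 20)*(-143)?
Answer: -2002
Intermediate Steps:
(E + 20)*(-143) = (-6 + 20)*(-143) = 14*(-143) = -2002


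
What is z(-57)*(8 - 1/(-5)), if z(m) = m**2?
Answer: 133209/5 ≈ 26642.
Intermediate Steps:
z(-57)*(8 - 1/(-5)) = (-57)**2*(8 - 1/(-5)) = 3249*(8 - 1*(-1/5)) = 3249*(8 + 1/5) = 3249*(41/5) = 133209/5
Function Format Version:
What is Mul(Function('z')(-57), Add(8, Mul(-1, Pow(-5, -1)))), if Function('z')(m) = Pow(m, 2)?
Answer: Rational(133209, 5) ≈ 26642.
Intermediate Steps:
Mul(Function('z')(-57), Add(8, Mul(-1, Pow(-5, -1)))) = Mul(Pow(-57, 2), Add(8, Mul(-1, Pow(-5, -1)))) = Mul(3249, Add(8, Mul(-1, Rational(-1, 5)))) = Mul(3249, Add(8, Rational(1, 5))) = Mul(3249, Rational(41, 5)) = Rational(133209, 5)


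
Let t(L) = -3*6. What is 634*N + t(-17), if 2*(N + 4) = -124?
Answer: -41862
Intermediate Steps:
N = -66 (N = -4 + (1/2)*(-124) = -4 - 62 = -66)
t(L) = -18
634*N + t(-17) = 634*(-66) - 18 = -41844 - 18 = -41862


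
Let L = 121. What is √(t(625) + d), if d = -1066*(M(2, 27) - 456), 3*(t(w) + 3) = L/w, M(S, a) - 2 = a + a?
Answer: 4*√149905218/75 ≈ 652.99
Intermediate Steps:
M(S, a) = 2 + 2*a (M(S, a) = 2 + (a + a) = 2 + 2*a)
t(w) = -3 + 121/(3*w) (t(w) = -3 + (121/w)/3 = -3 + 121/(3*w))
d = 426400 (d = -1066*((2 + 2*27) - 456) = -1066*((2 + 54) - 456) = -1066*(56 - 456) = -1066*(-400) = 426400)
√(t(625) + d) = √((-3 + (121/3)/625) + 426400) = √((-3 + (121/3)*(1/625)) + 426400) = √((-3 + 121/1875) + 426400) = √(-5504/1875 + 426400) = √(799494496/1875) = 4*√149905218/75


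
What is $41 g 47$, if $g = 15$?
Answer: $28905$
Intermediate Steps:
$41 g 47 = 41 \cdot 15 \cdot 47 = 615 \cdot 47 = 28905$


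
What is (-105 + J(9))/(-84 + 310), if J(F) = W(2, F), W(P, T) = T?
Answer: -48/113 ≈ -0.42478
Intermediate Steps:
J(F) = F
(-105 + J(9))/(-84 + 310) = (-105 + 9)/(-84 + 310) = -96/226 = -96*1/226 = -48/113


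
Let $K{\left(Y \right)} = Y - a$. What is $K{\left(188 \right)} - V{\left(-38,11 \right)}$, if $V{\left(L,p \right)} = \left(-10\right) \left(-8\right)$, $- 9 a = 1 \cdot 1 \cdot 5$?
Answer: $\frac{977}{9} \approx 108.56$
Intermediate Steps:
$a = - \frac{5}{9}$ ($a = - \frac{1 \cdot 1 \cdot 5}{9} = - \frac{1 \cdot 5}{9} = \left(- \frac{1}{9}\right) 5 = - \frac{5}{9} \approx -0.55556$)
$V{\left(L,p \right)} = 80$
$K{\left(Y \right)} = \frac{5}{9} + Y$ ($K{\left(Y \right)} = Y - - \frac{5}{9} = Y + \frac{5}{9} = \frac{5}{9} + Y$)
$K{\left(188 \right)} - V{\left(-38,11 \right)} = \left(\frac{5}{9} + 188\right) - 80 = \frac{1697}{9} - 80 = \frac{977}{9}$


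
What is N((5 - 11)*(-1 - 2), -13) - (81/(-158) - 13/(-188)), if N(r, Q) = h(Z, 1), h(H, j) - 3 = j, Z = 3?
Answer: 65995/14852 ≈ 4.4435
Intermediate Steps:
h(H, j) = 3 + j
N(r, Q) = 4 (N(r, Q) = 3 + 1 = 4)
N((5 - 11)*(-1 - 2), -13) - (81/(-158) - 13/(-188)) = 4 - (81/(-158) - 13/(-188)) = 4 - (81*(-1/158) - 13*(-1/188)) = 4 - (-81/158 + 13/188) = 4 - 1*(-6587/14852) = 4 + 6587/14852 = 65995/14852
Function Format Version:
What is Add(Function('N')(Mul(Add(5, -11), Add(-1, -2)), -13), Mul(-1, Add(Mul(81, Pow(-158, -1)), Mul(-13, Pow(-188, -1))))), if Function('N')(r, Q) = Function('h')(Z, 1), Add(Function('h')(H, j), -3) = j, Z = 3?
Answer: Rational(65995, 14852) ≈ 4.4435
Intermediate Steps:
Function('h')(H, j) = Add(3, j)
Function('N')(r, Q) = 4 (Function('N')(r, Q) = Add(3, 1) = 4)
Add(Function('N')(Mul(Add(5, -11), Add(-1, -2)), -13), Mul(-1, Add(Mul(81, Pow(-158, -1)), Mul(-13, Pow(-188, -1))))) = Add(4, Mul(-1, Add(Mul(81, Pow(-158, -1)), Mul(-13, Pow(-188, -1))))) = Add(4, Mul(-1, Add(Mul(81, Rational(-1, 158)), Mul(-13, Rational(-1, 188))))) = Add(4, Mul(-1, Add(Rational(-81, 158), Rational(13, 188)))) = Add(4, Mul(-1, Rational(-6587, 14852))) = Add(4, Rational(6587, 14852)) = Rational(65995, 14852)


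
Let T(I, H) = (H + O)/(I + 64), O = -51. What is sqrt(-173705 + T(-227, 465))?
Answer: I*sqrt(4615235627)/163 ≈ 416.78*I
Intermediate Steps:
T(I, H) = (-51 + H)/(64 + I) (T(I, H) = (H - 51)/(I + 64) = (-51 + H)/(64 + I))
sqrt(-173705 + T(-227, 465)) = sqrt(-173705 + (-51 + 465)/(64 - 227)) = sqrt(-173705 + 414/(-163)) = sqrt(-173705 - 1/163*414) = sqrt(-173705 - 414/163) = sqrt(-28314329/163) = I*sqrt(4615235627)/163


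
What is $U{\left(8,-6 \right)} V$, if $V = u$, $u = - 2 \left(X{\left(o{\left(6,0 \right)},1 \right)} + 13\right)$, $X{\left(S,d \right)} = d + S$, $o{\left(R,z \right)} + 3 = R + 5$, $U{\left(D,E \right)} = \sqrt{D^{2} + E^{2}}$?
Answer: $-440$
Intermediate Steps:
$o{\left(R,z \right)} = 2 + R$ ($o{\left(R,z \right)} = -3 + \left(R + 5\right) = -3 + \left(5 + R\right) = 2 + R$)
$X{\left(S,d \right)} = S + d$
$u = -44$ ($u = - 2 \left(\left(\left(2 + 6\right) + 1\right) + 13\right) = - 2 \left(\left(8 + 1\right) + 13\right) = - 2 \left(9 + 13\right) = \left(-2\right) 22 = -44$)
$V = -44$
$U{\left(8,-6 \right)} V = \sqrt{8^{2} + \left(-6\right)^{2}} \left(-44\right) = \sqrt{64 + 36} \left(-44\right) = \sqrt{100} \left(-44\right) = 10 \left(-44\right) = -440$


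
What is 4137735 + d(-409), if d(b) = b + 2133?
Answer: 4139459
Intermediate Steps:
d(b) = 2133 + b
4137735 + d(-409) = 4137735 + (2133 - 409) = 4137735 + 1724 = 4139459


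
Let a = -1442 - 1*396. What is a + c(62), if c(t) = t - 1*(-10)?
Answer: -1766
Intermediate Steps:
c(t) = 10 + t (c(t) = t + 10 = 10 + t)
a = -1838 (a = -1442 - 396 = -1838)
a + c(62) = -1838 + (10 + 62) = -1838 + 72 = -1766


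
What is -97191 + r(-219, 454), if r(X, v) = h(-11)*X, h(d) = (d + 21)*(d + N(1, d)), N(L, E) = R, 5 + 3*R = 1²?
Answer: -70181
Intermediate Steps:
R = -4/3 (R = -5/3 + (⅓)*1² = -5/3 + (⅓)*1 = -5/3 + ⅓ = -4/3 ≈ -1.3333)
N(L, E) = -4/3
h(d) = (21 + d)*(-4/3 + d) (h(d) = (d + 21)*(d - 4/3) = (21 + d)*(-4/3 + d))
r(X, v) = -370*X/3 (r(X, v) = (-28 + (-11)² + (59/3)*(-11))*X = (-28 + 121 - 649/3)*X = -370*X/3)
-97191 + r(-219, 454) = -97191 - 370/3*(-219) = -97191 + 27010 = -70181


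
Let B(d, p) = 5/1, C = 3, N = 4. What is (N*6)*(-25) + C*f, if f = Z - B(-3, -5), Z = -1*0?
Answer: -615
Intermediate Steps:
B(d, p) = 5 (B(d, p) = 5*1 = 5)
Z = 0
f = -5 (f = 0 - 1*5 = 0 - 5 = -5)
(N*6)*(-25) + C*f = (4*6)*(-25) + 3*(-5) = 24*(-25) - 15 = -600 - 15 = -615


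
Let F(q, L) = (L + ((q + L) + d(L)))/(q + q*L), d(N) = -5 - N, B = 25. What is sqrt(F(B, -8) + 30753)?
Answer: sqrt(37672341)/35 ≈ 175.37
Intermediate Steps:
F(q, L) = (-5 + L + q)/(q + L*q) (F(q, L) = (L + ((q + L) + (-5 - L)))/(q + q*L) = (L + ((L + q) + (-5 - L)))/(q + L*q) = (L + (-5 + q))/(q + L*q) = (-5 + L + q)/(q + L*q))
sqrt(F(B, -8) + 30753) = sqrt((-5 - 8 + 25)/(25*(1 - 8)) + 30753) = sqrt((1/25)*12/(-7) + 30753) = sqrt((1/25)*(-1/7)*12 + 30753) = sqrt(-12/175 + 30753) = sqrt(5381763/175) = sqrt(37672341)/35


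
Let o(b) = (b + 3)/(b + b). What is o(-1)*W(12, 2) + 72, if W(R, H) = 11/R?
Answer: 853/12 ≈ 71.083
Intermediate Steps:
o(b) = (3 + b)/(2*b) (o(b) = (3 + b)/((2*b)) = (3 + b)*(1/(2*b)) = (3 + b)/(2*b))
o(-1)*W(12, 2) + 72 = ((½)*(3 - 1)/(-1))*(11/12) + 72 = ((½)*(-1)*2)*(11*(1/12)) + 72 = -1*11/12 + 72 = -11/12 + 72 = 853/12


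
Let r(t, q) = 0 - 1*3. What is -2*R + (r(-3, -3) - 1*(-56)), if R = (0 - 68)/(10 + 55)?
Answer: 3581/65 ≈ 55.092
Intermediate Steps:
r(t, q) = -3 (r(t, q) = 0 - 3 = -3)
R = -68/65 ≈ -1.0462
-2*R + (r(-3, -3) - 1*(-56)) = -2*(-68/65) + (-3 - 1*(-56)) = 136/65 + (-3 + 56) = 136/65 + 53 = 3581/65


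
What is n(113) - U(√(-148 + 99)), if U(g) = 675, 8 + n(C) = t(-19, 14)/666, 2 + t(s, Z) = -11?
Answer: -454891/666 ≈ -683.02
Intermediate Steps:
t(s, Z) = -13 (t(s, Z) = -2 - 11 = -13)
n(C) = -5341/666 (n(C) = -8 - 13/666 = -5341/666)
n(113) - U(√(-148 + 99)) = -5341/666 - 1*675 = -5341/666 - 675 = -454891/666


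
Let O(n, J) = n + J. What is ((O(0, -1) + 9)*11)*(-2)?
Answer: -176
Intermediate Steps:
O(n, J) = J + n
((O(0, -1) + 9)*11)*(-2) = (((-1 + 0) + 9)*11)*(-2) = ((-1 + 9)*11)*(-2) = (8*11)*(-2) = 88*(-2) = -176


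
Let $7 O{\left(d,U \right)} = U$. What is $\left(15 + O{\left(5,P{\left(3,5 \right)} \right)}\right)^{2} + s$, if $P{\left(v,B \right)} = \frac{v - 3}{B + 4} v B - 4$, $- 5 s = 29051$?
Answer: $- \frac{1372494}{245} \approx -5602.0$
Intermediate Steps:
$s = - \frac{29051}{5}$ ($s = \left(- \frac{1}{5}\right) 29051 = - \frac{29051}{5} \approx -5810.2$)
$P{\left(v,B \right)} = -4 + \frac{B v \left(-3 + v\right)}{4 + B}$ ($P{\left(v,B \right)} = \frac{-3 + v}{4 + B} v B - 4 = \frac{v \left(-3 + v\right)}{4 + B} B - 4 = \frac{B v \left(-3 + v\right)}{4 + B} - 4 = -4 + \frac{B v \left(-3 + v\right)}{4 + B}$)
$O{\left(d,U \right)} = \frac{U}{7}$
$\left(15 + O{\left(5,P{\left(3,5 \right)} \right)}\right)^{2} + s = \left(15 + \frac{\frac{1}{4 + 5} \left(-16 - 20 + 5 \cdot 3^{2} - 15 \cdot 3\right)}{7}\right)^{2} - \frac{29051}{5} = \left(15 + \frac{\frac{1}{9} \left(-16 - 20 + 5 \cdot 9 - 45\right)}{7}\right)^{2} - \frac{29051}{5} = \left(15 + \frac{\frac{1}{9} \left(-16 - 20 + 45 - 45\right)}{7}\right)^{2} - \frac{29051}{5} = \left(15 + \frac{\frac{1}{9} \left(-36\right)}{7}\right)^{2} - \frac{29051}{5} = \left(15 + \frac{1}{7} \left(-4\right)\right)^{2} - \frac{29051}{5} = \left(15 - \frac{4}{7}\right)^{2} - \frac{29051}{5} = \left(\frac{101}{7}\right)^{2} - \frac{29051}{5} = \frac{10201}{49} - \frac{29051}{5} = - \frac{1372494}{245}$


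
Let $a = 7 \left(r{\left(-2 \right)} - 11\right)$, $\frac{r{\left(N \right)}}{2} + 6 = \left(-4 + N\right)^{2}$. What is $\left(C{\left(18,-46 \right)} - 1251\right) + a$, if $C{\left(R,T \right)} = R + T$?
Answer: $-936$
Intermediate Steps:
$r{\left(N \right)} = -12 + 2 \left(-4 + N\right)^{2}$
$a = 343$ ($a = 7 \left(\left(-12 + 2 \left(-4 - 2\right)^{2}\right) - 11\right) = 7 \left(\left(-12 + 2 \left(-6\right)^{2}\right) - 11\right) = 7 \left(\left(-12 + 2 \cdot 36\right) - 11\right) = 7 \left(\left(-12 + 72\right) - 11\right) = 7 \left(60 - 11\right) = 7 \cdot 49 = 343$)
$\left(C{\left(18,-46 \right)} - 1251\right) + a = \left(\left(18 - 46\right) - 1251\right) + 343 = \left(-28 - 1251\right) + 343 = -1279 + 343 = -936$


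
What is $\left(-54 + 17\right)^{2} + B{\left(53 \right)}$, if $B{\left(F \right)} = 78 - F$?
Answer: $1394$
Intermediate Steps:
$\left(-54 + 17\right)^{2} + B{\left(53 \right)} = \left(-54 + 17\right)^{2} + \left(78 - 53\right) = \left(-37\right)^{2} + \left(78 - 53\right) = 1369 + 25 = 1394$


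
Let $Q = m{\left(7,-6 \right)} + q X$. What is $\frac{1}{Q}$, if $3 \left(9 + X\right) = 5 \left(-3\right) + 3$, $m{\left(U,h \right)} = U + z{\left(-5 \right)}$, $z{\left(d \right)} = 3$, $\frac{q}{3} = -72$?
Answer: $\frac{1}{2818} \approx 0.00035486$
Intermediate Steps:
$q = -216$ ($q = 3 \left(-72\right) = -216$)
$m{\left(U,h \right)} = 3 + U$ ($m{\left(U,h \right)} = U + 3 = 3 + U$)
$X = -13$ ($X = -9 + \frac{5 \left(-3\right) + 3}{3} = -9 + \frac{-15 + 3}{3} = -9 + \frac{1}{3} \left(-12\right) = -9 - 4 = -13$)
$Q = 2818$ ($Q = \left(3 + 7\right) - -2808 = 10 + 2808 = 2818$)
$\frac{1}{Q} = \frac{1}{2818}$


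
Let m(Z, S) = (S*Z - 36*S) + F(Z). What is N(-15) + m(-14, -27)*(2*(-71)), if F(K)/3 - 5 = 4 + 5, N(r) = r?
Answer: -197679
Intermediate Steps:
F(K) = 42 (F(K) = 15 + 3*(4 + 5) = 15 + 3*9 = 15 + 27 = 42)
m(Z, S) = 42 - 36*S + S*Z (m(Z, S) = (S*Z - 36*S) + 42 = (-36*S + S*Z) + 42 = 42 - 36*S + S*Z)
N(-15) + m(-14, -27)*(2*(-71)) = -15 + (42 - 36*(-27) - 27*(-14))*(2*(-71)) = -15 + (42 + 972 + 378)*(-142) = -15 + 1392*(-142) = -15 - 197664 = -197679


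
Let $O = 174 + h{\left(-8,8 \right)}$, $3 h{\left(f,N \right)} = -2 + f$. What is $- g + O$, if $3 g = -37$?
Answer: $183$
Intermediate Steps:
$g = - \frac{37}{3}$ ($g = \frac{1}{3} \left(-37\right) = - \frac{37}{3} \approx -12.333$)
$h{\left(f,N \right)} = - \frac{2}{3} + \frac{f}{3}$ ($h{\left(f,N \right)} = \frac{-2 + f}{3} = - \frac{2}{3} + \frac{f}{3}$)
$O = \frac{512}{3}$ ($O = 174 + \left(- \frac{2}{3} + \frac{1}{3} \left(-8\right)\right) = 174 - \frac{10}{3} = \frac{512}{3} \approx 170.67$)
$- g + O = \left(-1\right) \left(- \frac{37}{3}\right) + \frac{512}{3} = \frac{37}{3} + \frac{512}{3} = 183$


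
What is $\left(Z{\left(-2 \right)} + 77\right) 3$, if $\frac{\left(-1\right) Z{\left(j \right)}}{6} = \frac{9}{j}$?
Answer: $312$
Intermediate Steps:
$Z{\left(j \right)} = - \frac{54}{j}$ ($Z{\left(j \right)} = - 6 \frac{9}{j} = - \frac{54}{j}$)
$\left(Z{\left(-2 \right)} + 77\right) 3 = \left(- \frac{54}{-2} + 77\right) 3 = \left(\left(-54\right) \left(- \frac{1}{2}\right) + 77\right) 3 = \left(27 + 77\right) 3 = 104 \cdot 3 = 312$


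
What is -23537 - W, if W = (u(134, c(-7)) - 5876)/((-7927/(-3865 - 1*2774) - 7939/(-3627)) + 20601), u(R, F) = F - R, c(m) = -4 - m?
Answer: -3892550975987980/165382129901 ≈ -23537.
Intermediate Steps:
W = -48215491857/165382129901 (W = (((-4 - 1*(-7)) - 1*134) - 5876)/((-7927/(-3865 - 1*2774) - 7939/(-3627)) + 20601) = (((-4 + 7) - 134) - 5876)/((-7927/(-3865 - 2774) - 7939*(-1/3627)) + 20601) = ((3 - 134) - 5876)/((-7927/(-6639) + 7939/3627) + 20601) = (-131 - 5876)/((-7927*(-1/6639) + 7939/3627) + 20601) = -6007/((7927/6639 + 7939/3627) + 20601) = -6007/(27152750/8026551 + 20601) = -6007/165382129901/8026551 = -6007*8026551/165382129901 = -48215491857/165382129901 ≈ -0.29154)
-23537 - W = -23537 - 1*(-48215491857/165382129901) = -23537 + 48215491857/165382129901 = -3892550975987980/165382129901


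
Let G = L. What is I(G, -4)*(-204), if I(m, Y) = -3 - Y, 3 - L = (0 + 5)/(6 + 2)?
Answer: -204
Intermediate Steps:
L = 19/8 (L = 3 - (0 + 5)/(6 + 2) = 3 - 5/8 = 19/8 ≈ 2.3750)
G = 19/8 ≈ 2.3750
I(G, -4)*(-204) = (-3 - 1*(-4))*(-204) = (-3 + 4)*(-204) = 1*(-204) = -204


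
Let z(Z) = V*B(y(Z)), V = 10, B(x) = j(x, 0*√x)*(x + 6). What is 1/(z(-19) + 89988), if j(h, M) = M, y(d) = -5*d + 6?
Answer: 1/89988 ≈ 1.1113e-5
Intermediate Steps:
y(d) = 6 - 5*d
B(x) = 0 (B(x) = (0*√x)*(x + 6) = 0*(6 + x) = 0)
z(Z) = 0 (z(Z) = 10*0 = 0)
1/(z(-19) + 89988) = 1/(0 + 89988) = 1/89988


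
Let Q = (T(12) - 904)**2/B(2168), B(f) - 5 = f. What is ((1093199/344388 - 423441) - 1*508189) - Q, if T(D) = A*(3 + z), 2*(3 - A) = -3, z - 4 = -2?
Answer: -8505552593623/9126282 ≈ -9.3198e+5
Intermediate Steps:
z = 2 (z = 4 - 2 = 2)
A = 9/2 (A = 3 - 1/2*(-3) = 3 + 3/2 = 9/2 ≈ 4.5000)
T(D) = 45/2 (T(D) = 9*(3 + 2)/2 = (9/2)*5 = 45/2)
B(f) = 5 + f
Q = 75809/212 (Q = (45/2 - 904)**2/(5 + 2168) = (-1763/2)**2/2173 = (3108169/4)*(1/2173) = 75809/212 ≈ 357.59)
((1093199/344388 - 423441) - 1*508189) - Q = ((1093199/344388 - 423441) - 1*508189) - 1*75809/212 = ((1093199*(1/344388) - 423441) - 508189) - 75809/212 = ((1093199/344388 - 423441) - 508189) - 75809/212 = (-145826905909/344388 - 508189) - 75809/212 = -320841099241/344388 - 75809/212 = -8505552593623/9126282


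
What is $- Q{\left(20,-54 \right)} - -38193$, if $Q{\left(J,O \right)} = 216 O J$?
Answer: $271473$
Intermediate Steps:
$Q{\left(J,O \right)} = 216 J O$
$- Q{\left(20,-54 \right)} - -38193 = - 216 \cdot 20 \left(-54\right) - -38193 = \left(-1\right) \left(-233280\right) + 38193 = 233280 + 38193 = 271473$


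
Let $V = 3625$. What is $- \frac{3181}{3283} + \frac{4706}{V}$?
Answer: $\frac{3918673}{11900875} \approx 0.32928$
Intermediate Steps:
$- \frac{3181}{3283} + \frac{4706}{V} = - \frac{3181}{3283} + \frac{4706}{3625} = \frac{3918673}{11900875}$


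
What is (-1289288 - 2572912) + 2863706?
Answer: -998494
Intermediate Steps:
(-1289288 - 2572912) + 2863706 = -3862200 + 2863706 = -998494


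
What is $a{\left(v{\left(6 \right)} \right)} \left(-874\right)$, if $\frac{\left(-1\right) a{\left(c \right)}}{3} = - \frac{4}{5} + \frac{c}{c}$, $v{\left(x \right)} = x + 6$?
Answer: $\frac{2622}{5} \approx 524.4$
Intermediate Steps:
$v{\left(x \right)} = 6 + x$
$a{\left(c \right)} = - \frac{3}{5}$ ($a{\left(c \right)} = - 3 \left(- \frac{4}{5} + \frac{c}{c}\right) = - 3 \left(\left(-4\right) \frac{1}{5} + 1\right) = - 3 \left(- \frac{4}{5} + 1\right) = \left(-3\right) \frac{1}{5} = - \frac{3}{5}$)
$a{\left(v{\left(6 \right)} \right)} \left(-874\right) = \left(- \frac{3}{5}\right) \left(-874\right) = \frac{2622}{5}$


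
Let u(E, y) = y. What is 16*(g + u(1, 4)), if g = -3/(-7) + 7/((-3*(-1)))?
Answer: 2272/21 ≈ 108.19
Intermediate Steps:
g = 58/21 (g = -3*(-⅐) + 7/3 = 3/7 + 7*(⅓) = 3/7 + 7/3 = 58/21 ≈ 2.7619)
16*(g + u(1, 4)) = 16*(58/21 + 4) = 16*(142/21) = 2272/21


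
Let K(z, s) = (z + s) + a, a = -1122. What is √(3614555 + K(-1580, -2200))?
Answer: √3609653 ≈ 1899.9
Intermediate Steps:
K(z, s) = -1122 + s + z (K(z, s) = (z + s) - 1122 = (s + z) - 1122 = -1122 + s + z)
√(3614555 + K(-1580, -2200)) = √(3614555 + (-1122 - 2200 - 1580)) = √(3614555 - 4902) = √3609653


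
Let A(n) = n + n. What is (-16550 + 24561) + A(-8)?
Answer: 7995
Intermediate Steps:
A(n) = 2*n
(-16550 + 24561) + A(-8) = (-16550 + 24561) + 2*(-8) = 8011 - 16 = 7995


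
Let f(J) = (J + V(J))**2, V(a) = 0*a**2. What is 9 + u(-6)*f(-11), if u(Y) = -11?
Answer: -1322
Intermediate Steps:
V(a) = 0
f(J) = J**2 (f(J) = (J + 0)**2 = J**2)
9 + u(-6)*f(-11) = 9 - 11*(-11)**2 = 9 - 11*121 = 9 - 1331 = -1322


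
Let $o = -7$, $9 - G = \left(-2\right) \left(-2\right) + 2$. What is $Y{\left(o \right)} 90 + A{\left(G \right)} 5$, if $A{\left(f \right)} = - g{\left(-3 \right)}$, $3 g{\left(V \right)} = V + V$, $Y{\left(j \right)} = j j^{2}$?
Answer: $-30860$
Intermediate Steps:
$G = 3$ ($G = 9 - \left(\left(-2\right) \left(-2\right) + 2\right) = 9 - \left(4 + 2\right) = 9 - 6 = 3$)
$Y{\left(j \right)} = j^{3}$
$g{\left(V \right)} = \frac{2 V}{3}$ ($g{\left(V \right)} = \frac{V + V}{3} = \frac{2 V}{3}$)
$A{\left(f \right)} = 2$ ($A{\left(f \right)} = - \frac{2 \left(-3\right)}{3} = \left(-1\right) \left(-2\right) = 2$)
$Y{\left(o \right)} 90 + A{\left(G \right)} 5 = \left(-7\right)^{3} \cdot 90 + 2 \cdot 5 = \left(-343\right) 90 + 10 = -30870 + 10 = -30860$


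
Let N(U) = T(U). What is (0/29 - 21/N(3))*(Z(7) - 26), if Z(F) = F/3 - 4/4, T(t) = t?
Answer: 518/3 ≈ 172.67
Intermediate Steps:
Z(F) = -1 + F/3 (Z(F) = F*(⅓) - 4*¼ = F/3 - 1 = -1 + F/3)
N(U) = U
(0/29 - 21/N(3))*(Z(7) - 26) = (0/29 - 21/3)*((-1 + (⅓)*7) - 26) = (0*(1/29) - 21*⅓)*((-1 + 7/3) - 26) = (0 - 7)*(4/3 - 26) = -7*(-74/3) = 518/3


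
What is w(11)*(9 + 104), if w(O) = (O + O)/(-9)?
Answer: -2486/9 ≈ -276.22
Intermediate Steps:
w(O) = -2*O/9 (w(O) = (2*O)*(-1/9) = -2*O/9)
w(11)*(9 + 104) = (-2/9*11)*(9 + 104) = -22/9*113 = -2486/9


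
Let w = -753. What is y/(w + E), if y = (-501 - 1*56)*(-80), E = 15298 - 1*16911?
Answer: -22280/1183 ≈ -18.833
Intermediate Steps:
E = -1613 (E = 15298 - 16911 = -1613)
y = 44560 (y = (-501 - 56)*(-80) = -557*(-80) = 44560)
y/(w + E) = 44560/(-753 - 1613) = 44560/(-2366) = 44560*(-1/2366) = -22280/1183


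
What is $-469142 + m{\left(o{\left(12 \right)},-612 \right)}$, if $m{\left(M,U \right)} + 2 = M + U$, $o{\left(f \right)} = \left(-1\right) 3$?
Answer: $-469759$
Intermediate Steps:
$o{\left(f \right)} = -3$
$m{\left(M,U \right)} = -2 + M + U$ ($m{\left(M,U \right)} = -2 + \left(M + U\right) = -2 + M + U$)
$-469142 + m{\left(o{\left(12 \right)},-612 \right)} = -469142 - 617 = -469759$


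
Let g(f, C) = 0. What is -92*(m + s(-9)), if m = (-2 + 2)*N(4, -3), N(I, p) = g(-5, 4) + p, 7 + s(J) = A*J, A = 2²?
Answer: 3956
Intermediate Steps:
A = 4
s(J) = -7 + 4*J
N(I, p) = p (N(I, p) = 0 + p = p)
m = 0 (m = (-2 + 2)*(-3) = 0*(-3) = 0)
-92*(m + s(-9)) = -92*(0 + (-7 + 4*(-9))) = -92*(0 + (-7 - 36)) = -92*(0 - 43) = -92*(-43) = 3956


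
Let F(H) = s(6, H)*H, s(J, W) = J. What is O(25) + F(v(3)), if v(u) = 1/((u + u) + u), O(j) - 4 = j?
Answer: 89/3 ≈ 29.667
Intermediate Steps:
O(j) = 4 + j
v(u) = 1/(3*u) (v(u) = 1/(2*u + u) = 1/(3*u))
F(H) = 6*H
O(25) + F(v(3)) = (4 + 25) + 6*((1/3)/3) = 29 + 6*((1/3)*(1/3)) = 29 + 6*(1/9) = 29 + 2/3 = 89/3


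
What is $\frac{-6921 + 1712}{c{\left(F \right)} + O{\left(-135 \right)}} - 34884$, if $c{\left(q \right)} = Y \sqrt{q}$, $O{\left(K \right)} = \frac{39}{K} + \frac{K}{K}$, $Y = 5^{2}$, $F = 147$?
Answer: $- \frac{6490015965324}{186045851} - \frac{1845939375 \sqrt{3}}{186045851} \approx -34901.0$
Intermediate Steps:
$Y = 25$
$O{\left(K \right)} = 1 + \frac{39}{K}$ ($O{\left(K \right)} = \frac{39}{K} + 1 = 1 + \frac{39}{K}$)
$c{\left(q \right)} = 25 \sqrt{q}$
$\frac{-6921 + 1712}{c{\left(F \right)} + O{\left(-135 \right)}} - 34884 = \frac{-6921 + 1712}{25 \sqrt{147} + \frac{39 - 135}{-135}} - 34884 = - \frac{5209}{25 \cdot 7 \sqrt{3} - - \frac{32}{45}} - 34884 = - \frac{5209}{175 \sqrt{3} + \frac{32}{45}} - 34884 = - \frac{5209}{\frac{32}{45} + 175 \sqrt{3}} - 34884 = -34884 - \frac{5209}{\frac{32}{45} + 175 \sqrt{3}}$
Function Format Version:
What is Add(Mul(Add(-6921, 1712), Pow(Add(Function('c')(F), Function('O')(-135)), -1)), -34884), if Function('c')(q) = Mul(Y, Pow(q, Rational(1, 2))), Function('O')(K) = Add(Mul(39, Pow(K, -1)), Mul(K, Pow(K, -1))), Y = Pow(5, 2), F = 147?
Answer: Add(Rational(-6490015965324, 186045851), Mul(Rational(-1845939375, 186045851), Pow(3, Rational(1, 2)))) ≈ -34901.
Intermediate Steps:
Y = 25
Function('O')(K) = Add(1, Mul(39, Pow(K, -1))) (Function('O')(K) = Add(Mul(39, Pow(K, -1)), 1) = Add(1, Mul(39, Pow(K, -1))))
Function('c')(q) = Mul(25, Pow(q, Rational(1, 2)))
Add(Mul(Add(-6921, 1712), Pow(Add(Function('c')(F), Function('O')(-135)), -1)), -34884) = Add(Mul(Add(-6921, 1712), Pow(Add(Mul(25, Pow(147, Rational(1, 2))), Mul(Pow(-135, -1), Add(39, -135))), -1)), -34884) = Add(Mul(-5209, Pow(Add(Mul(25, Mul(7, Pow(3, Rational(1, 2)))), Mul(Rational(-1, 135), -96)), -1)), -34884) = Add(Mul(-5209, Pow(Add(Mul(175, Pow(3, Rational(1, 2))), Rational(32, 45)), -1)), -34884) = Add(Mul(-5209, Pow(Add(Rational(32, 45), Mul(175, Pow(3, Rational(1, 2)))), -1)), -34884) = Add(-34884, Mul(-5209, Pow(Add(Rational(32, 45), Mul(175, Pow(3, Rational(1, 2)))), -1)))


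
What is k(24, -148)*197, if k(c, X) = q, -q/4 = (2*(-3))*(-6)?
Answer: -28368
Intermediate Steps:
q = -144 (q = -4*2*(-3)*(-6) = -(-24)*(-6) = -4*36 = -144)
k(c, X) = -144
k(24, -148)*197 = -144*197 = -28368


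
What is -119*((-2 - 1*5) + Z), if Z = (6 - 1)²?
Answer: -2142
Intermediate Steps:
Z = 25 (Z = 5² = 25)
-119*((-2 - 1*5) + Z) = -119*((-2 - 1*5) + 25) = -119*((-2 - 5) + 25) = -119*(-7 + 25) = -119*18 = -2142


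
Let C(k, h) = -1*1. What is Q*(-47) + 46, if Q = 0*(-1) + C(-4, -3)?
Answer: 93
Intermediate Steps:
C(k, h) = -1
Q = -1 (Q = 0*(-1) - 1 = 0 - 1 = -1)
Q*(-47) + 46 = -1*(-47) + 46 = 47 + 46 = 93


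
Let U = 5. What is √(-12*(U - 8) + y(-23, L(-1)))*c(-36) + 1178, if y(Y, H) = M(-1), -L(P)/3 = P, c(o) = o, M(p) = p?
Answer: 1178 - 36*√35 ≈ 965.02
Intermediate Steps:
L(P) = -3*P
y(Y, H) = -1
√(-12*(U - 8) + y(-23, L(-1)))*c(-36) + 1178 = √(-12*(5 - 8) - 1)*(-36) + 1178 = √(-12*(-3) - 1)*(-36) + 1178 = √(36 - 1)*(-36) + 1178 = √35*(-36) + 1178 = -36*√35 + 1178 = 1178 - 36*√35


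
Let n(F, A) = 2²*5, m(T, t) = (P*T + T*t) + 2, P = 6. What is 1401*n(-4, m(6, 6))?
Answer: 28020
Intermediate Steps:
m(T, t) = 2 + 6*T + T*t (m(T, t) = (6*T + T*t) + 2 = 2 + 6*T + T*t)
n(F, A) = 20 (n(F, A) = 4*5 = 20)
1401*n(-4, m(6, 6)) = 1401*20 = 28020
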